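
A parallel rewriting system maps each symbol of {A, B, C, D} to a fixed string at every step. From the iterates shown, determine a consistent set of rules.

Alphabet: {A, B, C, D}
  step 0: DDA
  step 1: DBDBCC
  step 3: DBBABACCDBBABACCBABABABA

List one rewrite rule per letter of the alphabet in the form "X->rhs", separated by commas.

A->CC, B->BA, C->BB, D->DB

  step 0 ⇒ step 1: DDA ⇒ DB·DB·CC
    A ↦ CC
    D ↦ DB
    B ↦ BA  (constrained at step 1)
    C ↦ BB  (constrained at step 1)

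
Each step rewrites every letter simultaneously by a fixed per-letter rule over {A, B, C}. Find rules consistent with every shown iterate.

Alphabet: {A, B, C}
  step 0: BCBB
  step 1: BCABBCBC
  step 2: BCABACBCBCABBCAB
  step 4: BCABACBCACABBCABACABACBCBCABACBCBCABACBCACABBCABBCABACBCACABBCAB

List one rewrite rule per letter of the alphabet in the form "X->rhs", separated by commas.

A->AC, B->BC, C->AB

  step 1 ⇒ step 2: BCABBCBC ⇒ BC·AB·AC·BC·BC·AB·BC·AB
    A ↦ AC
    B ↦ BC
    C ↦ AB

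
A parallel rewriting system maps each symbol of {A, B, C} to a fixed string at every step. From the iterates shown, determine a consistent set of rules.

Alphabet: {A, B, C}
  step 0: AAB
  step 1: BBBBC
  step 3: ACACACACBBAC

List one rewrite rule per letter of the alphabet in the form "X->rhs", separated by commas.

  step 0 ⇒ step 1: AAB ⇒ BB·BB·C
    A ↦ BB
    B ↦ C
    C ↦ AC  (constrained at step 1)

A->BB, B->C, C->AC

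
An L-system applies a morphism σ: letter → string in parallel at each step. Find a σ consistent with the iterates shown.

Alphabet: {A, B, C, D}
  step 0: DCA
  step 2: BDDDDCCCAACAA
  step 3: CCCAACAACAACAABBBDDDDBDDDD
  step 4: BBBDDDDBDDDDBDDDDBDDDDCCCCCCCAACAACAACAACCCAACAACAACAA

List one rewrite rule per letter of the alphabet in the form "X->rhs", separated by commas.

A->DD, B->CC, C->B, D->CAA

  step 3 ⇒ step 4: CCCAACAACAACAABBBDDDDBDDDD ⇒ B·B·B·DD·DD·B·DD·DD·B·DD·DD·B·DD·DD·CC·CC·CC·CAA·CAA·CAA·CAA·CC·CAA·CAA·CAA·CAA
    A ↦ DD
    B ↦ CC
    C ↦ B
    D ↦ CAA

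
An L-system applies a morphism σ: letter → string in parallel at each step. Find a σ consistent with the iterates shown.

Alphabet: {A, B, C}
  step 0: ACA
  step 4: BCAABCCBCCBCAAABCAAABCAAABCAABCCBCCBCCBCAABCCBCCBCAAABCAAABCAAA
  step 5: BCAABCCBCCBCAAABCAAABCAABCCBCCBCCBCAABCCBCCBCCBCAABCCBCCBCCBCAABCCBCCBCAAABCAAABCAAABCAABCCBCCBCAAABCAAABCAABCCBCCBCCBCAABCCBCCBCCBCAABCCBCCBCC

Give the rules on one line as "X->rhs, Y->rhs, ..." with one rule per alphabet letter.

  step 4 ⇒ step 5: BCAABCCBCCBCAAABCAAABCAAABCAABCCBCCBCCBCAABCCBCCBCAAABCAAABCAAA ⇒ BCA·A·BCC·BCC·BCA·A·A·BCA·A·A·BCA·A·BCC·BCC·BCC·BCA·A·BCC·BCC·BCC·BCA·A·BCC·BCC·BCC·BCA·A·BCC·BCC·BCA·A·A·BCA·A·A·BCA·A·A·BCA·A·BCC·BCC·BCA·A·A·BCA·A·A·BCA·A·BCC·BCC·BCC·BCA·A·BCC·BCC·BCC·BCA·A·BCC·BCC·BCC
    A ↦ BCC
    B ↦ BCA
    C ↦ A

A->BCC, B->BCA, C->A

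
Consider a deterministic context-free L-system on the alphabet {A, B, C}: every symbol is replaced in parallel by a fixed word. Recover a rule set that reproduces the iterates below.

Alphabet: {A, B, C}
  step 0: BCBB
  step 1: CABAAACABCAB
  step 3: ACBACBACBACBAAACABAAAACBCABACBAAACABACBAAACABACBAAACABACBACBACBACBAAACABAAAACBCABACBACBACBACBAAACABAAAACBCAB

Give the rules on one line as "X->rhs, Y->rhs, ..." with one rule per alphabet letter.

A->ACB, B->CAB, C->AAA

  step 0 ⇒ step 1: BCBB ⇒ CAB·AAA·CAB·CAB
    B ↦ CAB
    C ↦ AAA
    A ↦ ACB  (constrained at step 1)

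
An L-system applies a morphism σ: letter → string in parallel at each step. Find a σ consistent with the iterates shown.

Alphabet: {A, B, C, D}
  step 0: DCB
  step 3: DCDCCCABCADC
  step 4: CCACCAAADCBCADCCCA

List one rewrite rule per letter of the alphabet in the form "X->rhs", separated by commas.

A->DC, B->BC, C->A, D->CC

  step 3 ⇒ step 4: DCDCCCABCADC ⇒ CC·A·CC·A·A·A·DC·BC·A·DC·CC·A
    A ↦ DC
    B ↦ BC
    C ↦ A
    D ↦ CC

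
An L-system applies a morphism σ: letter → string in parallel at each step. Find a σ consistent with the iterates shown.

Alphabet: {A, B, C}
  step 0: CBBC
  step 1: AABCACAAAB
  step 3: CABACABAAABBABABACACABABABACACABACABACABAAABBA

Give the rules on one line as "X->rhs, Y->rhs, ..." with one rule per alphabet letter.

A->BA, B->CA, C->AAB

  step 0 ⇒ step 1: CBBC ⇒ AAB·CA·CA·AAB
    B ↦ CA
    C ↦ AAB
    A ↦ BA  (constrained at step 1)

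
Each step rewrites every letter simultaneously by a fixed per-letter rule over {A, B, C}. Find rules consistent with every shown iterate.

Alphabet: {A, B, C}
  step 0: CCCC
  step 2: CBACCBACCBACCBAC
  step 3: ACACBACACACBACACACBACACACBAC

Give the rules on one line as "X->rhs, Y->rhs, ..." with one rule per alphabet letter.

A->CB, B->A, C->AC

  step 2 ⇒ step 3: CBACCBACCBACCBAC ⇒ AC·A·CB·AC·AC·A·CB·AC·AC·A·CB·AC·AC·A·CB·AC
    A ↦ CB
    B ↦ A
    C ↦ AC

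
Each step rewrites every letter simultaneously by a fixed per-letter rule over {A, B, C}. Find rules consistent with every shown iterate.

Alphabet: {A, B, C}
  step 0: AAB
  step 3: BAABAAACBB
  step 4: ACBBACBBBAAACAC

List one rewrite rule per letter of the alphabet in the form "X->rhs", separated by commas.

  step 3 ⇒ step 4: BAABAAACBB ⇒ AC·B·B·AC·B·B·B·AA·AC·AC
    A ↦ B
    B ↦ AC
    C ↦ AA

A->B, B->AC, C->AA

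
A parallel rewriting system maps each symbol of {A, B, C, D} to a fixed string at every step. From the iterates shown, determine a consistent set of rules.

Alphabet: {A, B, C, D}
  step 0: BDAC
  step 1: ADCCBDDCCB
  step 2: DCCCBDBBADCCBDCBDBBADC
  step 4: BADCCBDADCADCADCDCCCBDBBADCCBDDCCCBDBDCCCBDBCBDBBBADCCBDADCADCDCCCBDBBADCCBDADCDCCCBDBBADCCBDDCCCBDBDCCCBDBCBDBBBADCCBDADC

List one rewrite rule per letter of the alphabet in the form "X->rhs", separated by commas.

  step 1 ⇒ step 2: ADCCBDDCCB ⇒ DCC·CBD·B·B·ADC·CBD·CBD·B·B·ADC
    A ↦ DCC
    B ↦ ADC
    C ↦ B
    D ↦ CBD

A->DCC, B->ADC, C->B, D->CBD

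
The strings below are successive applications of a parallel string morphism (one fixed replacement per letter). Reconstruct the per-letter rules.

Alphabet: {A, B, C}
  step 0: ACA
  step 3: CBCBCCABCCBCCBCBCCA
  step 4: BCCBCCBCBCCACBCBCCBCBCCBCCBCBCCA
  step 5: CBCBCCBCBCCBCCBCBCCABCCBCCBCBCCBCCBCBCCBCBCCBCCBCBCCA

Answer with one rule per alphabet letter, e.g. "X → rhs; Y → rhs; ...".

A->CA, B->C, C->BC

  step 4 ⇒ step 5: BCCBCCBCBCCACBCBCCBCBCCBCCBCBCCA ⇒ C·BC·BC·C·BC·BC·C·BC·C·BC·BC·CA·BC·C·BC·C·BC·BC·C·BC·C·BC·BC·C·BC·BC·C·BC·C·BC·BC·CA
    A ↦ CA
    B ↦ C
    C ↦ BC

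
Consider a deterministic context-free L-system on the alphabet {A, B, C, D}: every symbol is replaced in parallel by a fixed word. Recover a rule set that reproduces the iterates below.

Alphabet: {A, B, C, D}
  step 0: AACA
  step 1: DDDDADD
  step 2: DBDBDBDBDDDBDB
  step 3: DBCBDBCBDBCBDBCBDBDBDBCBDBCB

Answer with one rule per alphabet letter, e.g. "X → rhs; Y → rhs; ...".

A->DD, B->CB, C->A, D->DB

  step 2 ⇒ step 3: DBDBDBDBDDDBDB ⇒ DB·CB·DB·CB·DB·CB·DB·CB·DB·DB·DB·CB·DB·CB
    B ↦ CB
    D ↦ DB
  step 0 ⇒ step 1: AACA ⇒ DD·DD·A·DD
    A ↦ DD
  step 0 ⇒ step 1: AACA ⇒ DD·DD·A·DD
    C ↦ A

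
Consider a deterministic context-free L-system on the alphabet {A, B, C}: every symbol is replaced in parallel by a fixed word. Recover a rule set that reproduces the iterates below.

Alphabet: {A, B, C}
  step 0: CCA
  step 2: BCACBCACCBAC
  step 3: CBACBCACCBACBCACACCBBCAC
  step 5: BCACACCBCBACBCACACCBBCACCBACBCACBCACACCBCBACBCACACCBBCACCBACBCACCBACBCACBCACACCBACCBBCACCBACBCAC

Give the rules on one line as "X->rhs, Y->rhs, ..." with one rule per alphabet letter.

  step 2 ⇒ step 3: BCACBCACCBAC ⇒ CB·AC·BC·AC·CB·AC·BC·AC·AC·CB·BC·AC
    A ↦ BC
    B ↦ CB
    C ↦ AC

A->BC, B->CB, C->AC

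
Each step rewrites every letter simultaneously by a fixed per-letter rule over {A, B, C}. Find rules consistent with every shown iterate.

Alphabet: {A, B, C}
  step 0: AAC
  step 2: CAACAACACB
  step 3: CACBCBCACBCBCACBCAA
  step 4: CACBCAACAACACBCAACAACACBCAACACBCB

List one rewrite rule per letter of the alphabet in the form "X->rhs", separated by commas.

A->CB, B->A, C->CA

  step 3 ⇒ step 4: CACBCBCACBCBCACBCAA ⇒ CA·CB·CA·A·CA·A·CA·CB·CA·A·CA·A·CA·CB·CA·A·CA·CB·CB
    A ↦ CB
    B ↦ A
    C ↦ CA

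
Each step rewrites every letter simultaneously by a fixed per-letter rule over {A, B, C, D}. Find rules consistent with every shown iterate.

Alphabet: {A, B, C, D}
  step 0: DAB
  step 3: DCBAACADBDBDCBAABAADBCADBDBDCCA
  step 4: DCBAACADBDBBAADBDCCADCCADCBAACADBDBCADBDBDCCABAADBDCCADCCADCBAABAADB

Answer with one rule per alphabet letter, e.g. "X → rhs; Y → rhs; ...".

  step 3 ⇒ step 4: DCBAACADBDBDCBAABAADBCADBDBDCCA ⇒ DC·BAA·CA·DB·DB·BAA·DB·DC·CA·DC·CA·DC·BAA·CA·DB·DB·CA·DB·DB·DC·CA·BAA·DB·DC·CA·DC·CA·DC·BAA·BAA·DB
    A ↦ DB
    B ↦ CA
    C ↦ BAA
    D ↦ DC

A->DB, B->CA, C->BAA, D->DC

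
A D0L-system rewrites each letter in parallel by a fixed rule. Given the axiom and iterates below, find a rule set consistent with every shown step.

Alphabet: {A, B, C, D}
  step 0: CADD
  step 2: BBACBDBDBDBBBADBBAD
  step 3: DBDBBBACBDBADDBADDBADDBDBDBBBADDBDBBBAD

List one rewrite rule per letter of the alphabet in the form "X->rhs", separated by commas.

  step 2 ⇒ step 3: BBACBDBDBDBBBADBBAD ⇒ DB·DB·BB·ACB·DB·AD·DB·AD·DB·AD·DB·DB·DB·BB·AD·DB·DB·BB·AD
    A ↦ BB
    B ↦ DB
    C ↦ ACB
    D ↦ AD

A->BB, B->DB, C->ACB, D->AD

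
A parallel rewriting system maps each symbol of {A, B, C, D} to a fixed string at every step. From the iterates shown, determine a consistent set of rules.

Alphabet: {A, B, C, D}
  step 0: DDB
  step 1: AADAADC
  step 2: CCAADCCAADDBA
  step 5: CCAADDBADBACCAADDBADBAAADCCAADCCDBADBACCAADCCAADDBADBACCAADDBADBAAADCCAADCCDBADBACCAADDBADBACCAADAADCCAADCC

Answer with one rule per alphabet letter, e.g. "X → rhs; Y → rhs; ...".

A->C, B->C, C->DBA, D->AAD

  step 1 ⇒ step 2: AADAADC ⇒ C·C·AAD·C·C·AAD·DBA
    A ↦ C
    C ↦ DBA
    D ↦ AAD
  step 0 ⇒ step 1: DDB ⇒ AAD·AAD·C
    B ↦ C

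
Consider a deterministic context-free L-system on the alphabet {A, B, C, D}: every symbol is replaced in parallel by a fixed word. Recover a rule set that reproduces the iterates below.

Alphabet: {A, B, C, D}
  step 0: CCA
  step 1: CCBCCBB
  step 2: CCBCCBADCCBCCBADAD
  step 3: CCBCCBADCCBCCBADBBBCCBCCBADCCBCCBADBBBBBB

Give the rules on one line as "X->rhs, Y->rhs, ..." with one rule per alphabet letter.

  step 2 ⇒ step 3: CCBCCBADCCBCCBADAD ⇒ CCB·CCB·AD·CCB·CCB·AD·B·BB·CCB·CCB·AD·CCB·CCB·AD·B·BB·B·BB
    A ↦ B
    B ↦ AD
    C ↦ CCB
    D ↦ BB

A->B, B->AD, C->CCB, D->BB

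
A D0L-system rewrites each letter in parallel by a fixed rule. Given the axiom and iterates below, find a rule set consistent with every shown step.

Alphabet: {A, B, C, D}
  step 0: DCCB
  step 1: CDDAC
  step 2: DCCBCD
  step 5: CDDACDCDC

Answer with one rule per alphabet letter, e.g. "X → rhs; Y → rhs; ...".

  step 1 ⇒ step 2: CDDAC ⇒ D·C·C·BC·D
    A ↦ BC
    C ↦ D
    D ↦ C
  step 0 ⇒ step 1: DCCB ⇒ C·D·D·AC
    B ↦ AC

A->BC, B->AC, C->D, D->C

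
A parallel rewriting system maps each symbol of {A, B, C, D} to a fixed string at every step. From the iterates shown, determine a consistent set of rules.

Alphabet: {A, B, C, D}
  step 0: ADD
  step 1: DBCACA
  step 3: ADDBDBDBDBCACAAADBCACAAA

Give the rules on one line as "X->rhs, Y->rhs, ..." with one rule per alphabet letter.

  step 0 ⇒ step 1: ADD ⇒ DB·CA·CA
    A ↦ DB
    D ↦ CA
    B ↦ AA  (constrained at step 1)
    C ↦ AD  (constrained at step 1)

A->DB, B->AA, C->AD, D->CA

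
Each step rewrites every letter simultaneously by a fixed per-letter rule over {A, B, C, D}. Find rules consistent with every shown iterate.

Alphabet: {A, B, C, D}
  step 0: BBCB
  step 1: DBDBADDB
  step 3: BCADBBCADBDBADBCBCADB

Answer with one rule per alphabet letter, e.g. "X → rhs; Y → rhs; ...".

A->BC, B->DB, C->AD, D->A

  step 0 ⇒ step 1: BBCB ⇒ DB·DB·AD·DB
    B ↦ DB
    C ↦ AD
    A ↦ BC  (constrained at step 1)
    D ↦ A  (constrained at step 1)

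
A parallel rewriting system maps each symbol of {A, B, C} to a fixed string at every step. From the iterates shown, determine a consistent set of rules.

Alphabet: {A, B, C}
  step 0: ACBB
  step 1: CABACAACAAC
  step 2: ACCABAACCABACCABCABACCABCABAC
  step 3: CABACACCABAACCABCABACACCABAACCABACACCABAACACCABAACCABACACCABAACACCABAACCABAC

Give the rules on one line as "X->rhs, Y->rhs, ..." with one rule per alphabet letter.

A->CAB, B->AAC, C->AC

  step 2 ⇒ step 3: ACCABAACCABACCABCABACCABCABAC ⇒ CAB·AC·AC·CAB·AAC·CAB·CAB·AC·AC·CAB·AAC·CAB·AC·AC·CAB·AAC·AC·CAB·AAC·CAB·AC·AC·CAB·AAC·AC·CAB·AAC·CAB·AC
    A ↦ CAB
    B ↦ AAC
    C ↦ AC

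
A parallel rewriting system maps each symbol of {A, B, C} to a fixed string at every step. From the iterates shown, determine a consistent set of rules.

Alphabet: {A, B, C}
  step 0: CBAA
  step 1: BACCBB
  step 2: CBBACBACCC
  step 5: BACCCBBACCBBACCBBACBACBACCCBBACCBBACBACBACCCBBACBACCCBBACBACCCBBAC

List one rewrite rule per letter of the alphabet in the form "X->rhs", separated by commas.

  step 1 ⇒ step 2: BACCBB ⇒ C·B·BAC·BAC·C·C
    A ↦ B
    B ↦ C
    C ↦ BAC

A->B, B->C, C->BAC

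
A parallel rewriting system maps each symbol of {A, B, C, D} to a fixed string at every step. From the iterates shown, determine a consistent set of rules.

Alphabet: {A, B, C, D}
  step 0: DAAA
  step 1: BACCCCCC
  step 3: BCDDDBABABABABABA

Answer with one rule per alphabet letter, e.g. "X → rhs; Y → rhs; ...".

  step 0 ⇒ step 1: DAAA ⇒ BA·CC·CC·CC
    A ↦ CC
    D ↦ BA
    B ↦ BC  (constrained at step 1)
    C ↦ D  (constrained at step 1)

A->CC, B->BC, C->D, D->BA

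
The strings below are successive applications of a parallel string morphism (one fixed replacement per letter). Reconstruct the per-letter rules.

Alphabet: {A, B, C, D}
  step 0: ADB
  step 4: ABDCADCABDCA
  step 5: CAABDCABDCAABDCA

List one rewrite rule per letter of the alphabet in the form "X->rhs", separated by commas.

  step 4 ⇒ step 5: ABDCADCABDCA ⇒ CA·A·B·D·CA·B·D·CA·A·B·D·CA
    A ↦ CA
    B ↦ A
    C ↦ D
    D ↦ B

A->CA, B->A, C->D, D->B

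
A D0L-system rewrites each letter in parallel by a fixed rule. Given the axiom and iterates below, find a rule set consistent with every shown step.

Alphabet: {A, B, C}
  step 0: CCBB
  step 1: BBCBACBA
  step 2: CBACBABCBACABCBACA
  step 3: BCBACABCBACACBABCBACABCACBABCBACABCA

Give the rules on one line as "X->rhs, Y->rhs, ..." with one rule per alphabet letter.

A->CA, B->CBA, C->B

  step 2 ⇒ step 3: CBACBABCBACABCBACA ⇒ B·CBA·CA·B·CBA·CA·CBA·B·CBA·CA·B·CA·CBA·B·CBA·CA·B·CA
    A ↦ CA
    B ↦ CBA
    C ↦ B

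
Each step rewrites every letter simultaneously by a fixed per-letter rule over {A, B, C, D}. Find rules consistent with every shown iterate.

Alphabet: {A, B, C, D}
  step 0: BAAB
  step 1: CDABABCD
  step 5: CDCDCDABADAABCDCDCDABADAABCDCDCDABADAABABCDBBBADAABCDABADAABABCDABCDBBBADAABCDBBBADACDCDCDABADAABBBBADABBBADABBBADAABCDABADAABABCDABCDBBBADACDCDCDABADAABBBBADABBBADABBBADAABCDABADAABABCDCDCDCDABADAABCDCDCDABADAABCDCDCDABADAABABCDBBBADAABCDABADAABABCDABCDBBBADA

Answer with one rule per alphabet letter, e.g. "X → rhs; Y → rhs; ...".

A->AB, B->CD, C->BBB, D->ADA

  step 0 ⇒ step 1: BAAB ⇒ CD·AB·AB·CD
    A ↦ AB
    B ↦ CD
    C ↦ BBB  (constrained at step 1)
    D ↦ ADA  (constrained at step 1)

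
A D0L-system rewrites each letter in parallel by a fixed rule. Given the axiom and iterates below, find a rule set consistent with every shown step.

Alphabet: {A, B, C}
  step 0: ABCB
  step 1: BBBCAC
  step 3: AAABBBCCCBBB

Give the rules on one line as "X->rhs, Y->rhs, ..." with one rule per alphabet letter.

  step 0 ⇒ step 1: ABCB ⇒ BBB·C·A·C
    A ↦ BBB
    B ↦ C
    C ↦ A

A->BBB, B->C, C->A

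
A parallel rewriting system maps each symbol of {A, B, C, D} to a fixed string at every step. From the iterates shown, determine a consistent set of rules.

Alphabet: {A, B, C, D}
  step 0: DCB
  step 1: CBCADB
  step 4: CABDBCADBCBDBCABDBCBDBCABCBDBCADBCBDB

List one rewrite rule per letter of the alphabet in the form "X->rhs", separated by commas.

  step 0 ⇒ step 1: DCB ⇒ CB·CA·DB
    B ↦ DB
    C ↦ CA
    D ↦ CB
    A ↦ B  (constrained at step 1)

A->B, B->DB, C->CA, D->CB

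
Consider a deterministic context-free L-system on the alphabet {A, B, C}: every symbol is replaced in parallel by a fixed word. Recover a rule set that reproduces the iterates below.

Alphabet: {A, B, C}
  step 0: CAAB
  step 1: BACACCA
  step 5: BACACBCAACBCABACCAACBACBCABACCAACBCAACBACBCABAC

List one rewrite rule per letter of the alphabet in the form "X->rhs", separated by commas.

A->AC, B->CA, C->B

  step 0 ⇒ step 1: CAAB ⇒ B·AC·AC·CA
    A ↦ AC
    B ↦ CA
    C ↦ B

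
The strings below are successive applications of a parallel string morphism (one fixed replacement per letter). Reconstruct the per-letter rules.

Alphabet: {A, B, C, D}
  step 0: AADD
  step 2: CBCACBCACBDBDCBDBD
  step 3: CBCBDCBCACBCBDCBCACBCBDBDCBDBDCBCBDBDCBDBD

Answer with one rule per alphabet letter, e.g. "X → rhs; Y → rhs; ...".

  step 2 ⇒ step 3: CBCACBCACBDBDCBDBD ⇒ CB·CBD·CB·CA·CB·CBD·CB·CA·CB·CBD·BD·CBD·BD·CB·CBD·BD·CBD·BD
    A ↦ CA
    B ↦ CBD
    C ↦ CB
    D ↦ BD

A->CA, B->CBD, C->CB, D->BD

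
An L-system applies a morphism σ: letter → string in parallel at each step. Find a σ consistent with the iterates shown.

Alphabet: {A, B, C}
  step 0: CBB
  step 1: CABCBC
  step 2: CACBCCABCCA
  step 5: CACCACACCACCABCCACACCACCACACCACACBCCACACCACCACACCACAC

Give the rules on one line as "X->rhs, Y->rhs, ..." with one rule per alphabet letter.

A->C, B->BC, C->CA

  step 1 ⇒ step 2: CABCBC ⇒ CA·C·BC·CA·BC·CA
    A ↦ C
    B ↦ BC
    C ↦ CA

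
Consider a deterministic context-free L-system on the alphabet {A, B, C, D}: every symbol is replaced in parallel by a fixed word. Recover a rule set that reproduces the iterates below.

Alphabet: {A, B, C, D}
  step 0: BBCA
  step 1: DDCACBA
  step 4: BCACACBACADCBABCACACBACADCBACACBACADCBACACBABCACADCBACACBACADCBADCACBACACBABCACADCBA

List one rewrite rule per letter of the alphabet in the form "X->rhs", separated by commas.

  step 0 ⇒ step 1: BBCA ⇒ D·D·CA·CBA
    A ↦ CBA
    B ↦ D
    C ↦ CA
    D ↦ BCA  (constrained at step 1)

A->CBA, B->D, C->CA, D->BCA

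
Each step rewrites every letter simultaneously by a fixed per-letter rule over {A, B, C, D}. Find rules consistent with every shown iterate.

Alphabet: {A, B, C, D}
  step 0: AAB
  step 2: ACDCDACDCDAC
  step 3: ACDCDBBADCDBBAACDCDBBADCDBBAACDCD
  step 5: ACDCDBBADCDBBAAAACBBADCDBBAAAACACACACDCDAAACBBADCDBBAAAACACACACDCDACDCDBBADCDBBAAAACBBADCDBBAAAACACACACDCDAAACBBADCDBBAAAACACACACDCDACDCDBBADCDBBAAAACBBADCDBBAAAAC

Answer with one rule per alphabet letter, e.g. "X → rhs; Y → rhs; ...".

  step 2 ⇒ step 3: ACDCDACDCDAC ⇒ AC·DCD·BBA·DCD·BBA·AC·DCD·BBA·DCD·BBA·AC·DCD
    A ↦ AC
    C ↦ DCD
    D ↦ BBA
    B ↦ A  (constrained at step 0)

A->AC, B->A, C->DCD, D->BBA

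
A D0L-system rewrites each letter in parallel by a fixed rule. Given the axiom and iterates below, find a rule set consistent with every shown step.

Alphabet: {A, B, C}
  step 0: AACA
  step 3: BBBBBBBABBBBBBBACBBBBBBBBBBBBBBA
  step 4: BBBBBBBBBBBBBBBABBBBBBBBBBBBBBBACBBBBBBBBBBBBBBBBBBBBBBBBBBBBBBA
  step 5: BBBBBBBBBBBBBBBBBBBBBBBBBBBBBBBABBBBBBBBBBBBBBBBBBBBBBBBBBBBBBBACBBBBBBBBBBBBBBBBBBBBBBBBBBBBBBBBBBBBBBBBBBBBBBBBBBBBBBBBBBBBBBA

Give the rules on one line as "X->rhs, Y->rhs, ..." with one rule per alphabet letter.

  step 4 ⇒ step 5: BBBBBBBBBBBBBBBABBBBBBBBBBBBBBBACBBBBBBBBBBBBBBBBBBBBBBBBBBBBBBA ⇒ BB·BB·BB·BB·BB·BB·BB·BB·BB·BB·BB·BB·BB·BB·BB·BA·BB·BB·BB·BB·BB·BB·BB·BB·BB·BB·BB·BB·BB·BB·BB·BA·CB·BB·BB·BB·BB·BB·BB·BB·BB·BB·BB·BB·BB·BB·BB·BB·BB·BB·BB·BB·BB·BB·BB·BB·BB·BB·BB·BB·BB·BB·BB·BA
    A ↦ BA
    B ↦ BB
    C ↦ CB

A->BA, B->BB, C->CB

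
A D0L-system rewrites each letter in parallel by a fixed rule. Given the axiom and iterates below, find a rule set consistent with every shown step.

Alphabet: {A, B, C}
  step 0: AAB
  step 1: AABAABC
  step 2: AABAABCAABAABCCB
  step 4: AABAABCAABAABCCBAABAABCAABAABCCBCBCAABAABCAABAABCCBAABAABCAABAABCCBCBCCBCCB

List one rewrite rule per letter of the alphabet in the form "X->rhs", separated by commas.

  step 1 ⇒ step 2: AABAABC ⇒ AAB·AAB·C·AAB·AAB·C·CB
    A ↦ AAB
    B ↦ C
    C ↦ CB

A->AAB, B->C, C->CB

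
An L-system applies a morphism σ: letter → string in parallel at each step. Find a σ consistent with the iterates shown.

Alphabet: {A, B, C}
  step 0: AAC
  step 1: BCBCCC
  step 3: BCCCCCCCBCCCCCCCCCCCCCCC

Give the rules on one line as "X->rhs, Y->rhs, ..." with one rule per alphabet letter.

  step 0 ⇒ step 1: AAC ⇒ BC·BC·CC
    A ↦ BC
    C ↦ CC
    B ↦ AC  (constrained at step 1)

A->BC, B->AC, C->CC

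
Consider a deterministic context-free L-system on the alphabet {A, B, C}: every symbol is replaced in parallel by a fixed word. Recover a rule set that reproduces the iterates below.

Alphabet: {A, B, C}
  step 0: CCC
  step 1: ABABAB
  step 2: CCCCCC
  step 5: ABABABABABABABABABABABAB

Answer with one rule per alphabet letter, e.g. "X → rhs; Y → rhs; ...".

  step 1 ⇒ step 2: ABABAB ⇒ C·C·C·C·C·C
    A ↦ C
    B ↦ C
  step 0 ⇒ step 1: CCC ⇒ AB·AB·AB
    C ↦ AB

A->C, B->C, C->AB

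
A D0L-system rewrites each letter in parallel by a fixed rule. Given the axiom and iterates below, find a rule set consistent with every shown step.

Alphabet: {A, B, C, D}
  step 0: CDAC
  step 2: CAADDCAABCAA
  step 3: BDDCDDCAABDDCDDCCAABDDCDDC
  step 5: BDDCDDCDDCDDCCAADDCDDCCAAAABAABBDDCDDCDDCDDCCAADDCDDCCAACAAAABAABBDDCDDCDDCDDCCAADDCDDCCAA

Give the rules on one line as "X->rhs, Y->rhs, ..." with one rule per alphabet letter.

A->DDC, B->CAA, C->B, D->A

  step 2 ⇒ step 3: CAADDCAABCAA ⇒ B·DDC·DDC·A·A·B·DDC·DDC·CAA·B·DDC·DDC
    A ↦ DDC
    B ↦ CAA
    C ↦ B
    D ↦ A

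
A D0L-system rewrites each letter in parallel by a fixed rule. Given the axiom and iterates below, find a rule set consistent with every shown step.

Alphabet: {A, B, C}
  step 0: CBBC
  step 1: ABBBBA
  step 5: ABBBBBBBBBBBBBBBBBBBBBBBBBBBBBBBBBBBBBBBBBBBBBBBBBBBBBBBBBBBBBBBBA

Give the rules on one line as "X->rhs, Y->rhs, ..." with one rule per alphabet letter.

  step 0 ⇒ step 1: CBBC ⇒ A·BB·BB·A
    B ↦ BB
    C ↦ A
    A ↦ C  (constrained at step 1)

A->C, B->BB, C->A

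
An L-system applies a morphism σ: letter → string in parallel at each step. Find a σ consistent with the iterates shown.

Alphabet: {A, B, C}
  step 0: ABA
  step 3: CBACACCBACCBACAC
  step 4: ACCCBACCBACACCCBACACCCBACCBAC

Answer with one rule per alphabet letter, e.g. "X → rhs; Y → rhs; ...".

A->CB, B->C, C->AC

  step 3 ⇒ step 4: CBACACCBACCBACAC ⇒ AC·C·CB·AC·CB·AC·AC·C·CB·AC·AC·C·CB·AC·CB·AC
    A ↦ CB
    B ↦ C
    C ↦ AC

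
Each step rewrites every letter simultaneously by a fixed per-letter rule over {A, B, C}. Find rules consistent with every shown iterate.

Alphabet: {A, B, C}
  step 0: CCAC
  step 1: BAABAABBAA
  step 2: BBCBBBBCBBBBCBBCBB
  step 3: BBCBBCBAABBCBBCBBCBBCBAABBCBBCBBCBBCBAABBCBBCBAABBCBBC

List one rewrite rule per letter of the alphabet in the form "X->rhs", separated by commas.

A->B, B->BBC, C->BAA

  step 2 ⇒ step 3: BBCBBBBCBBBBCBBCBB ⇒ BBC·BBC·BAA·BBC·BBC·BBC·BBC·BAA·BBC·BBC·BBC·BBC·BAA·BBC·BBC·BAA·BBC·BBC
    B ↦ BBC
    C ↦ BAA
  step 0 ⇒ step 1: CCAC ⇒ BAA·BAA·B·BAA
    A ↦ B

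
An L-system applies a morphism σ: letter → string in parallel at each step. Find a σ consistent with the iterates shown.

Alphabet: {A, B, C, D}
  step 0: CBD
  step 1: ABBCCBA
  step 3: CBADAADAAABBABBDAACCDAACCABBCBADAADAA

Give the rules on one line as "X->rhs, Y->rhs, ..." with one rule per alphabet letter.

A->DAA, B->C, C->ABB, D->CBA

  step 0 ⇒ step 1: CBD ⇒ ABB·C·CBA
    B ↦ C
    C ↦ ABB
    D ↦ CBA
    A ↦ DAA  (constrained at step 1)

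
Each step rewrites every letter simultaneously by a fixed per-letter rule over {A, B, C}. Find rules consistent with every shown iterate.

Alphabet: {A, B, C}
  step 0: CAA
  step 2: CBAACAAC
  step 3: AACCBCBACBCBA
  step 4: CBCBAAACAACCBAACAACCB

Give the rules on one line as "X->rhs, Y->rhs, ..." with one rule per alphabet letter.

  step 3 ⇒ step 4: AACCBCBACBCBA ⇒ CB·CB·A·A·AC·A·AC·CB·A·AC·A·AC·CB
    A ↦ CB
    B ↦ AC
    C ↦ A

A->CB, B->AC, C->A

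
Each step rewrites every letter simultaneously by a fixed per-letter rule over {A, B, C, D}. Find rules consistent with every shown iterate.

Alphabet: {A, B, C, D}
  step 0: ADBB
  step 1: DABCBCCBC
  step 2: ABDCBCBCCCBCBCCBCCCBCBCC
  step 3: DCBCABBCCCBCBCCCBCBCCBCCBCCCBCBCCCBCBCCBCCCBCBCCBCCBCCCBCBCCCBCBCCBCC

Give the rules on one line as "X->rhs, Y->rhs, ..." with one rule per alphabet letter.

  step 2 ⇒ step 3: ABDCBCBCCCBCBCCBCCCBCBCC ⇒ D·CBC·AB·BCC·CBC·BCC·CBC·BCC·BCC·BCC·CBC·BCC·CBC·BCC·BCC·CBC·BCC·BCC·BCC·CBC·BCC·CBC·BCC·BCC
    A ↦ D
    B ↦ CBC
    C ↦ BCC
    D ↦ AB

A->D, B->CBC, C->BCC, D->AB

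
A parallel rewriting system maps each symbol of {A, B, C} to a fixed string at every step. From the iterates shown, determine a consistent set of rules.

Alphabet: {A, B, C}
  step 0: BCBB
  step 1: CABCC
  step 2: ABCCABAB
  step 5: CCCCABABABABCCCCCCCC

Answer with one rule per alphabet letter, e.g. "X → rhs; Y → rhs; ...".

A->C, B->C, C->AB

  step 1 ⇒ step 2: CABCC ⇒ AB·C·C·AB·AB
    A ↦ C
    B ↦ C
    C ↦ AB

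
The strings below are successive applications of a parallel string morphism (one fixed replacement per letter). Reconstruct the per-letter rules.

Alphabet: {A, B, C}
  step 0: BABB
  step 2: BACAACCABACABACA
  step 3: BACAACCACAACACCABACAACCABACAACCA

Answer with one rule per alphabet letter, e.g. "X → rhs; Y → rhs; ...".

A->CA, B->BA, C->AC

  step 2 ⇒ step 3: BACAACCABACABACA ⇒ BA·CA·AC·CA·CA·AC·AC·CA·BA·CA·AC·CA·BA·CA·AC·CA
    A ↦ CA
    B ↦ BA
    C ↦ AC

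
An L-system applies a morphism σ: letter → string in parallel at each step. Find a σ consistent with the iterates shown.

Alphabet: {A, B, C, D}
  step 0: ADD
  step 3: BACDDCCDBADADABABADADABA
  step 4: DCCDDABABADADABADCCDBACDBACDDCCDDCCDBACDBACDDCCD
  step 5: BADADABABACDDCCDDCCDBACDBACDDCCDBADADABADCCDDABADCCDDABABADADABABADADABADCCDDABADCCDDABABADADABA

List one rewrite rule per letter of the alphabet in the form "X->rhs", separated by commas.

  step 4 ⇒ step 5: DCCDDABABADADABADCCDBACDBACDDCCDDCCDBACDBACDDCCD ⇒ BA·DA·DA·BA·BA·CD·DC·CD·DC·CD·BA·CD·BA·CD·DC·CD·BA·DA·DA·BA·DC·CD·DA·BA·DC·CD·DA·BA·BA·DA·DA·BA·BA·DA·DA·BA·DC·CD·DA·BA·DC·CD·DA·BA·BA·DA·DA·BA
    A ↦ CD
    B ↦ DC
    C ↦ DA
    D ↦ BA

A->CD, B->DC, C->DA, D->BA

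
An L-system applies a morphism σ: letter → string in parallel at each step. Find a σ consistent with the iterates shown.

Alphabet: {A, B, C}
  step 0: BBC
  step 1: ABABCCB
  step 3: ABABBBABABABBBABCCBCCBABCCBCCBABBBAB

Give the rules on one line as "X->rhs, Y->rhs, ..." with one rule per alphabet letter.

A->BB, B->AB, C->CCB

  step 0 ⇒ step 1: BBC ⇒ AB·AB·CCB
    B ↦ AB
    C ↦ CCB
    A ↦ BB  (constrained at step 1)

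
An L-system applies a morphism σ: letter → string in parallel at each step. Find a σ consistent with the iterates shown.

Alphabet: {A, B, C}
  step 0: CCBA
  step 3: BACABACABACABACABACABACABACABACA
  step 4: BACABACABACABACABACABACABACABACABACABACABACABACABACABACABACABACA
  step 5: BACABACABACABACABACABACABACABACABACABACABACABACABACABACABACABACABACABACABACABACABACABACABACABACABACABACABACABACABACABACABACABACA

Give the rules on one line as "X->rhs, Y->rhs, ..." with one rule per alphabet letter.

A->CA, B->BA, C->BA

  step 4 ⇒ step 5: BACABACABACABACABACABACABACABACABACABACABACABACABACABACABACABACA ⇒ BA·CA·BA·CA·BA·CA·BA·CA·BA·CA·BA·CA·BA·CA·BA·CA·BA·CA·BA·CA·BA·CA·BA·CA·BA·CA·BA·CA·BA·CA·BA·CA·BA·CA·BA·CA·BA·CA·BA·CA·BA·CA·BA·CA·BA·CA·BA·CA·BA·CA·BA·CA·BA·CA·BA·CA·BA·CA·BA·CA·BA·CA·BA·CA
    A ↦ CA
    B ↦ BA
    C ↦ BA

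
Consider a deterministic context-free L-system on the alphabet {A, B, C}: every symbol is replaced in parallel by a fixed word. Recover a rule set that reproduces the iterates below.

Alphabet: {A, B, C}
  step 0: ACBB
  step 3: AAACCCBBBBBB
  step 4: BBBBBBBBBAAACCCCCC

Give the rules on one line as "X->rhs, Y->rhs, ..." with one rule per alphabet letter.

A->BBB, B->C, C->A

  step 3 ⇒ step 4: AAACCCBBBBBB ⇒ BBB·BBB·BBB·A·A·A·C·C·C·C·C·C
    A ↦ BBB
    B ↦ C
    C ↦ A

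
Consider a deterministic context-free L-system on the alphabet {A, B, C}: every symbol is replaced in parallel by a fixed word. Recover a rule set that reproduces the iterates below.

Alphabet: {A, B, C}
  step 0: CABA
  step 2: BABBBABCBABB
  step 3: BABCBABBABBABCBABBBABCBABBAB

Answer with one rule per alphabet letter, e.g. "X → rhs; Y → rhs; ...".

  step 2 ⇒ step 3: BABBBABCBABB ⇒ BAB·C·BAB·BAB·BAB·C·BAB·B·BAB·C·BAB·BAB
    A ↦ C
    B ↦ BAB
    C ↦ B

A->C, B->BAB, C->B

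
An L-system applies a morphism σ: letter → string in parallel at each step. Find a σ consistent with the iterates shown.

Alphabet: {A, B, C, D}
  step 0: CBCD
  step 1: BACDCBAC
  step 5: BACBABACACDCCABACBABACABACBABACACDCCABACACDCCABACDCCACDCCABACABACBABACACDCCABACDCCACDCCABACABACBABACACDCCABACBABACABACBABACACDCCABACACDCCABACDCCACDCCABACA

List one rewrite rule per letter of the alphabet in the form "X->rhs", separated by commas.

  step 0 ⇒ step 1: CBCD ⇒ BA·CDC·BA·C
    B ↦ CDC
    C ↦ BA
    D ↦ C
    A ↦ CA  (constrained at step 1)

A->CA, B->CDC, C->BA, D->C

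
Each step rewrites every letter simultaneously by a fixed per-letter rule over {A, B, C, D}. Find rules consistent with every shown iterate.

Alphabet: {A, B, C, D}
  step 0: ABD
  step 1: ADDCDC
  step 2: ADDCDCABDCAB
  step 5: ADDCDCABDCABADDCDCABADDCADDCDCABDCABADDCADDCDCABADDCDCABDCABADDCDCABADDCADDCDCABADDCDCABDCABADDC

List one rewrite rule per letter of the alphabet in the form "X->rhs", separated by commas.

  step 1 ⇒ step 2: ADDCDC ⇒ AD·DC·DC·AB·DC·AB
    A ↦ AD
    C ↦ AB
    D ↦ DC
  step 0 ⇒ step 1: ABD ⇒ AD·DC·DC
    B ↦ DC

A->AD, B->DC, C->AB, D->DC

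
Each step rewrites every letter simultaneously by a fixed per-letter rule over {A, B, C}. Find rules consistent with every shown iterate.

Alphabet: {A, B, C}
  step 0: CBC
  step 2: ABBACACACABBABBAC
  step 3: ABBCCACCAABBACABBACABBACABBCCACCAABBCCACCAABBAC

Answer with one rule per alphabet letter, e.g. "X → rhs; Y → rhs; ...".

  step 2 ⇒ step 3: ABBACACACABBABBAC ⇒ ABB·CCA·CCA·ABB·AC·ABB·AC·ABB·AC·ABB·CCA·CCA·ABB·CCA·CCA·ABB·AC
    A ↦ ABB
    B ↦ CCA
    C ↦ AC

A->ABB, B->CCA, C->AC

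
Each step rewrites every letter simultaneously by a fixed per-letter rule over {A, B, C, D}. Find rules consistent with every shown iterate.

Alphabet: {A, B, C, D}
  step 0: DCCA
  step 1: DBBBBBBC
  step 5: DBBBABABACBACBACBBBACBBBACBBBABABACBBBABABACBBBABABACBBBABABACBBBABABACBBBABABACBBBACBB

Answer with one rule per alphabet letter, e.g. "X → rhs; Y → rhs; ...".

A->C, B->BA, C->BB, D->DBB

  step 0 ⇒ step 1: DCCA ⇒ DBB·BB·BB·C
    A ↦ C
    C ↦ BB
    D ↦ DBB
    B ↦ BA  (constrained at step 1)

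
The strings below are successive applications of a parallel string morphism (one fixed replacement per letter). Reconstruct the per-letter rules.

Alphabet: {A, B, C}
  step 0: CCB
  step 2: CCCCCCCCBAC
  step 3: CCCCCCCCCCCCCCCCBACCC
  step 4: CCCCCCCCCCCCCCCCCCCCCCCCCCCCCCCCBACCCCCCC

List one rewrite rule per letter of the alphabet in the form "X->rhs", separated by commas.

A->C, B->BA, C->CC

  step 3 ⇒ step 4: CCCCCCCCCCCCCCCCBACCC ⇒ CC·CC·CC·CC·CC·CC·CC·CC·CC·CC·CC·CC·CC·CC·CC·CC·BA·C·CC·CC·CC
    A ↦ C
    B ↦ BA
    C ↦ CC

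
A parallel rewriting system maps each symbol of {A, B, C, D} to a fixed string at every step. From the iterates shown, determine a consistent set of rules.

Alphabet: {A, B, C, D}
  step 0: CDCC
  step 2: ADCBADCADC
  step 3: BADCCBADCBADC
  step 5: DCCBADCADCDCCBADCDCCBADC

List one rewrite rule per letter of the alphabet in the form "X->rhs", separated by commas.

A->B, B->C, C->DC, D->A

  step 2 ⇒ step 3: ADCBADCADC ⇒ B·A·DC·C·B·A·DC·B·A·DC
    A ↦ B
    B ↦ C
    C ↦ DC
    D ↦ A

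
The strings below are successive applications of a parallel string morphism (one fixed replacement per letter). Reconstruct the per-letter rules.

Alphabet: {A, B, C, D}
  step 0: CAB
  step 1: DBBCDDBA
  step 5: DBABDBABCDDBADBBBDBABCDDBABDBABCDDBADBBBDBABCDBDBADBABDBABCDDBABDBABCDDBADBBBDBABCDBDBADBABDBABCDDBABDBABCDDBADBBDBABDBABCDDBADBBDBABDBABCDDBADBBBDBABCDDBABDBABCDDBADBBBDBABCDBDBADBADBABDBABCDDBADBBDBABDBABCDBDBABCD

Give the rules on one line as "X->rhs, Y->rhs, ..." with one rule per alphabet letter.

  step 0 ⇒ step 1: CAB ⇒ DB·BCD·DBA
    A ↦ BCD
    B ↦ DBA
    C ↦ DB
    D ↦ B  (constrained at step 1)

A->BCD, B->DBA, C->DB, D->B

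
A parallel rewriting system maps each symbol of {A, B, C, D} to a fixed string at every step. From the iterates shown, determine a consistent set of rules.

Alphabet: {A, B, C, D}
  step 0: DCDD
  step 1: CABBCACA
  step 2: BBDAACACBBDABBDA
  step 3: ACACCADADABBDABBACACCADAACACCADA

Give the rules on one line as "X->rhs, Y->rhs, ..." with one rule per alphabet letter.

A->DA, B->AC, C->BB, D->CA

  step 2 ⇒ step 3: BBDAACACBBDABBDA ⇒ AC·AC·CA·DA·DA·BB·DA·BB·AC·AC·CA·DA·AC·AC·CA·DA
    A ↦ DA
    B ↦ AC
    C ↦ BB
    D ↦ CA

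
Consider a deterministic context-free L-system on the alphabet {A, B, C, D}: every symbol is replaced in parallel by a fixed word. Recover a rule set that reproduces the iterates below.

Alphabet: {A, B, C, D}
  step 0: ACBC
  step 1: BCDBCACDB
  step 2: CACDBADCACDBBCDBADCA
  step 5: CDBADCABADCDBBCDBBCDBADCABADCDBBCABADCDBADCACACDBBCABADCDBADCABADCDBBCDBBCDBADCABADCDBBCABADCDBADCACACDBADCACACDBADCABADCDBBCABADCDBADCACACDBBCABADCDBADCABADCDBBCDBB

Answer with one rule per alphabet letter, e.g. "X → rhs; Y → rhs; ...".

  step 1 ⇒ step 2: BCDBCACDB ⇒ CA·CDB·AD·CA·CDB·B·CDB·AD·CA
    A ↦ B
    B ↦ CA
    C ↦ CDB
    D ↦ AD

A->B, B->CA, C->CDB, D->AD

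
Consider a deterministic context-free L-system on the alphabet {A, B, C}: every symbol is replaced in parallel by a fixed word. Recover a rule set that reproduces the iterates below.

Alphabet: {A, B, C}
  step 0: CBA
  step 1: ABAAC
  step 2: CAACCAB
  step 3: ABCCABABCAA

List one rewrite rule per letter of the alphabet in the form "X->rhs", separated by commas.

  step 2 ⇒ step 3: CAACCAB ⇒ AB·C·C·AB·AB·C·AA
    A ↦ C
    B ↦ AA
    C ↦ AB

A->C, B->AA, C->AB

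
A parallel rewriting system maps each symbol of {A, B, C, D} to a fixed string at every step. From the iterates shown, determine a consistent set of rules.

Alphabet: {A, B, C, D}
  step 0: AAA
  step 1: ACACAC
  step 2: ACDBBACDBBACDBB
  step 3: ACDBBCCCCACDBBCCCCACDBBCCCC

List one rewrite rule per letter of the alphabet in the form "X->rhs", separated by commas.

A->AC, B->C, C->DBB, D->CC

  step 2 ⇒ step 3: ACDBBACDBBACDBB ⇒ AC·DBB·CC·C·C·AC·DBB·CC·C·C·AC·DBB·CC·C·C
    A ↦ AC
    B ↦ C
    C ↦ DBB
    D ↦ CC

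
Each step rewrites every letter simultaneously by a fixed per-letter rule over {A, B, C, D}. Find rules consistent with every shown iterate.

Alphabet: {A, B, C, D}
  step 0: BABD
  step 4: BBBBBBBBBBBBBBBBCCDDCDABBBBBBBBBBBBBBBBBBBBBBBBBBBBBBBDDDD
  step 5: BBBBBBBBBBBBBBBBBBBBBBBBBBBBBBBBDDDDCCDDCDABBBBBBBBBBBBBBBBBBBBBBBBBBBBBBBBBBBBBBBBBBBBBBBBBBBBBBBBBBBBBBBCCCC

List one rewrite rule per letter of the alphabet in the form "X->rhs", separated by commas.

A->DAB, B->BB, C->DD, D->C

  step 4 ⇒ step 5: BBBBBBBBBBBBBBBBCCDDCDABBBBBBBBBBBBBBBBBBBBBBBBBBBBBBBDDDD ⇒ BB·BB·BB·BB·BB·BB·BB·BB·BB·BB·BB·BB·BB·BB·BB·BB·DD·DD·C·C·DD·C·DAB·BB·BB·BB·BB·BB·BB·BB·BB·BB·BB·BB·BB·BB·BB·BB·BB·BB·BB·BB·BB·BB·BB·BB·BB·BB·BB·BB·BB·BB·BB·BB·C·C·C·C
    A ↦ DAB
    B ↦ BB
    C ↦ DD
    D ↦ C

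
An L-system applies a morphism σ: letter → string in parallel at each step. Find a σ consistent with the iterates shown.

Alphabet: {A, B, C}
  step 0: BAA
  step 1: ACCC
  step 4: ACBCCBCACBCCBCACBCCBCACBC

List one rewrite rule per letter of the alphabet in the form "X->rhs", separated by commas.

A->C, B->AC, C->BC

  step 0 ⇒ step 1: BAA ⇒ AC·C·C
    A ↦ C
    B ↦ AC
    C ↦ BC  (constrained at step 1)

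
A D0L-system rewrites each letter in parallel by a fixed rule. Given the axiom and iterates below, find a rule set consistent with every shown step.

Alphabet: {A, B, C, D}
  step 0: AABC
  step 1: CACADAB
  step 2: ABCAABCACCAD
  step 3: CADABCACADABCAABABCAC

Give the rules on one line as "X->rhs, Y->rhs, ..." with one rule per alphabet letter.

  step 2 ⇒ step 3: ABCAABCACCAD ⇒ CA·D·AB·CA·CA·D·AB·CA·AB·AB·CA·C
    A ↦ CA
    B ↦ D
    C ↦ AB
    D ↦ C

A->CA, B->D, C->AB, D->C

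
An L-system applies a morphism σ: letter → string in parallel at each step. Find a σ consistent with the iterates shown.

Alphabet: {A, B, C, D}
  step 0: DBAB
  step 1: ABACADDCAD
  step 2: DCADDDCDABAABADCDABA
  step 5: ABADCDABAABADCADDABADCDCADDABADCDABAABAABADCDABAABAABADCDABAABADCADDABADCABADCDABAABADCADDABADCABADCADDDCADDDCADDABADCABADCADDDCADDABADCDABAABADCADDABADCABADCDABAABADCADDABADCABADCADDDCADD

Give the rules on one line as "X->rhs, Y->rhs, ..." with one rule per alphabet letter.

A->D, B->CAD, C->DC, D->ABA

  step 1 ⇒ step 2: ABACADDCAD ⇒ D·CAD·D·DC·D·ABA·ABA·DC·D·ABA
    A ↦ D
    B ↦ CAD
    C ↦ DC
    D ↦ ABA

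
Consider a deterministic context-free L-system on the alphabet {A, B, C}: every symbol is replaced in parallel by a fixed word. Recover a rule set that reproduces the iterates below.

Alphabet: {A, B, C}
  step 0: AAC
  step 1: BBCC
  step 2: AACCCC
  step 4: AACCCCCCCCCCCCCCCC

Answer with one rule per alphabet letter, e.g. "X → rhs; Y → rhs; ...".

A->B, B->A, C->CC

  step 1 ⇒ step 2: BBCC ⇒ A·A·CC·CC
    B ↦ A
    C ↦ CC
  step 0 ⇒ step 1: AAC ⇒ B·B·CC
    A ↦ B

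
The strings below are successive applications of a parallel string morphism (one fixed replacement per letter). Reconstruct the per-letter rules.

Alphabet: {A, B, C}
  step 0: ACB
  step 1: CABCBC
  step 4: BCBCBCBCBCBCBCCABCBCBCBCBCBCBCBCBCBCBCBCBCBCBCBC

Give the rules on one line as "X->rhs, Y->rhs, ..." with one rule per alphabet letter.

A->CA, B->BC, C->BC

  step 0 ⇒ step 1: ACB ⇒ CA·BC·BC
    A ↦ CA
    B ↦ BC
    C ↦ BC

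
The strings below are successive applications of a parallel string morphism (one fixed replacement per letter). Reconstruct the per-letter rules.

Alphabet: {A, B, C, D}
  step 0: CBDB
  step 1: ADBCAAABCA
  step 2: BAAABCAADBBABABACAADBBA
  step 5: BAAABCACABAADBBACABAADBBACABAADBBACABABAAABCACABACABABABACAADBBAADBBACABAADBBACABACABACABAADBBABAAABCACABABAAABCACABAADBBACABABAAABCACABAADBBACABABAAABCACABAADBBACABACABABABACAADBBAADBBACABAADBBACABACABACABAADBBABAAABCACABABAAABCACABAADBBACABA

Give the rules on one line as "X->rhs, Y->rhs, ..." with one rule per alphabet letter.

  step 1 ⇒ step 2: ADBCAAABCA ⇒ BA·AAB·CA·ADB·BA·BA·BA·CA·ADB·BA
    A ↦ BA
    B ↦ CA
    C ↦ ADB
    D ↦ AAB

A->BA, B->CA, C->ADB, D->AAB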